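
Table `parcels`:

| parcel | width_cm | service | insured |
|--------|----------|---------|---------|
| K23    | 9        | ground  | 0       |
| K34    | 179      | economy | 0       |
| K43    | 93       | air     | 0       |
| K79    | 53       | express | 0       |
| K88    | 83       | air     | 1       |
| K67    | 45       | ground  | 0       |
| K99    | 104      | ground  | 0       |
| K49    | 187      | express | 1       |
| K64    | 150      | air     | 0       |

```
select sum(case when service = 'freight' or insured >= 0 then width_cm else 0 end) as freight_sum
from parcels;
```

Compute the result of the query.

903

parcel=K23: ✓ → 9
parcel=K34: ✓ → 179
parcel=K43: ✓ → 93
parcel=K79: ✓ → 53
parcel=K88: ✓ → 83
parcel=K67: ✓ → 45
parcel=K99: ✓ → 104
parcel=K49: ✓ → 187
parcel=K64: ✓ → 150
freight_sum = 9 + 179 + 93 + 53 + 83 + 45 + 104 + 187 + 150 = 903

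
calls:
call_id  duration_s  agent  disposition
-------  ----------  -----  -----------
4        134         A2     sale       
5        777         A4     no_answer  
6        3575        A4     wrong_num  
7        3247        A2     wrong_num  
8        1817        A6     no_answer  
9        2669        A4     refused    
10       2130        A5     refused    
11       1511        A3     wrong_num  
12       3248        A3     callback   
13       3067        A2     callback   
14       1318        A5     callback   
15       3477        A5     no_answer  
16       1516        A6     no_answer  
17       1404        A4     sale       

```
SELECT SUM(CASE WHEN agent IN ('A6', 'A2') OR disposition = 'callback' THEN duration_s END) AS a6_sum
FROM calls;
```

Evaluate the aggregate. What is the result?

call_id=4: ✓ → 134
call_id=5: ✗
call_id=6: ✗
call_id=7: ✓ → 3247
call_id=8: ✓ → 1817
call_id=9: ✗
call_id=10: ✗
call_id=11: ✗
call_id=12: ✓ → 3248
call_id=13: ✓ → 3067
call_id=14: ✓ → 1318
call_id=15: ✗
call_id=16: ✓ → 1516
call_id=17: ✗
a6_sum = 134 + 3247 + 1817 + 3248 + 3067 + 1318 + 1516 = 14347

14347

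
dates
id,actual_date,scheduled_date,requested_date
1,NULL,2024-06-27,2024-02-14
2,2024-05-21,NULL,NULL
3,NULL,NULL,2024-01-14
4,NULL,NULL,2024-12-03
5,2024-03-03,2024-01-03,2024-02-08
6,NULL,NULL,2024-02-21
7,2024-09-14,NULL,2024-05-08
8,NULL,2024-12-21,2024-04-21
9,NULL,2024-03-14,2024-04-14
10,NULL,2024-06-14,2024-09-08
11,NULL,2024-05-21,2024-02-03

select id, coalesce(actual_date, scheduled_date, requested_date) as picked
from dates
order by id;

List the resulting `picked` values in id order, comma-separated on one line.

2024-06-27, 2024-05-21, 2024-01-14, 2024-12-03, 2024-03-03, 2024-02-21, 2024-09-14, 2024-12-21, 2024-03-14, 2024-06-14, 2024-05-21

id=1: actual_date=NULL, scheduled_date=2024-06-27 → 2024-06-27
id=2: actual_date=2024-05-21 → 2024-05-21
id=3: actual_date=NULL, scheduled_date=NULL, requested_date=2024-01-14 → 2024-01-14
id=4: actual_date=NULL, scheduled_date=NULL, requested_date=2024-12-03 → 2024-12-03
id=5: actual_date=2024-03-03 → 2024-03-03
id=6: actual_date=NULL, scheduled_date=NULL, requested_date=2024-02-21 → 2024-02-21
id=7: actual_date=2024-09-14 → 2024-09-14
id=8: actual_date=NULL, scheduled_date=2024-12-21 → 2024-12-21
id=9: actual_date=NULL, scheduled_date=2024-03-14 → 2024-03-14
id=10: actual_date=NULL, scheduled_date=2024-06-14 → 2024-06-14
id=11: actual_date=NULL, scheduled_date=2024-05-21 → 2024-05-21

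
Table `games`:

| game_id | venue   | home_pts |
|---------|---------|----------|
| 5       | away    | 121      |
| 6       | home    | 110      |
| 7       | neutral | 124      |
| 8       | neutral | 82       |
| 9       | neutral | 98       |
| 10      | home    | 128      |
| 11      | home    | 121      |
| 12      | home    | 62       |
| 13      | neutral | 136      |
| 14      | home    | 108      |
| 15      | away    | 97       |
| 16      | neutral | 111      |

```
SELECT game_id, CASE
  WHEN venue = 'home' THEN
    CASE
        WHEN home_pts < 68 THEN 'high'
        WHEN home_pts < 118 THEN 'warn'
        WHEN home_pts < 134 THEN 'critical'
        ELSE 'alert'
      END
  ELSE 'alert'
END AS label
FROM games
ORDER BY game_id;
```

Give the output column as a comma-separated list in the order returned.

alert, warn, alert, alert, alert, critical, critical, high, alert, warn, alert, alert

game_id=5: venue='away' → outer ELSE → alert
game_id=6: venue='home' → inner[home_pts < 118] → warn
game_id=7: venue='neutral' → outer ELSE → alert
game_id=8: venue='neutral' → outer ELSE → alert
game_id=9: venue='neutral' → outer ELSE → alert
game_id=10: venue='home' → inner[home_pts < 134] → critical
game_id=11: venue='home' → inner[home_pts < 134] → critical
game_id=12: venue='home' → inner[home_pts < 68] → high
game_id=13: venue='neutral' → outer ELSE → alert
game_id=14: venue='home' → inner[home_pts < 118] → warn
game_id=15: venue='away' → outer ELSE → alert
game_id=16: venue='neutral' → outer ELSE → alert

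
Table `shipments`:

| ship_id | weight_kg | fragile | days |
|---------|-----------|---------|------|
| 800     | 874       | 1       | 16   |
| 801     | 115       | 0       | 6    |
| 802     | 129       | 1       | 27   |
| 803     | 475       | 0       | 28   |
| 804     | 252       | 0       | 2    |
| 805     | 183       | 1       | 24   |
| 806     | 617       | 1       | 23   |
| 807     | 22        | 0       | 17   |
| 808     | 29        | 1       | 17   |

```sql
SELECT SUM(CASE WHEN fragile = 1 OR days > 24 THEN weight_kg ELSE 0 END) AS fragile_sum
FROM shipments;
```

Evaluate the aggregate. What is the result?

ship_id=800: ✓ → 874
ship_id=801: ✗
ship_id=802: ✓ → 129
ship_id=803: ✓ → 475
ship_id=804: ✗
ship_id=805: ✓ → 183
ship_id=806: ✓ → 617
ship_id=807: ✗
ship_id=808: ✓ → 29
fragile_sum = 874 + 129 + 475 + 183 + 617 + 29 = 2307

2307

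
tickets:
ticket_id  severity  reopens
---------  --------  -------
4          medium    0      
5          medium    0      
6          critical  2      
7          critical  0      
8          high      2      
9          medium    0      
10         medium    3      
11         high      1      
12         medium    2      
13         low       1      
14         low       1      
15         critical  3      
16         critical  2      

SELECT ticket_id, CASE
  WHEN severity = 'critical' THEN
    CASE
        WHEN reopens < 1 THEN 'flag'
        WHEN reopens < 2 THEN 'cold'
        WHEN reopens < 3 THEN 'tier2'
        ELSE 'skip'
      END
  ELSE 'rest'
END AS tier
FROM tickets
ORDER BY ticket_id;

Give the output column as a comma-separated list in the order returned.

ticket_id=4: severity='medium' → outer ELSE → rest
ticket_id=5: severity='medium' → outer ELSE → rest
ticket_id=6: severity='critical' → inner[reopens < 3] → tier2
ticket_id=7: severity='critical' → inner[reopens < 1] → flag
ticket_id=8: severity='high' → outer ELSE → rest
ticket_id=9: severity='medium' → outer ELSE → rest
ticket_id=10: severity='medium' → outer ELSE → rest
ticket_id=11: severity='high' → outer ELSE → rest
ticket_id=12: severity='medium' → outer ELSE → rest
ticket_id=13: severity='low' → outer ELSE → rest
ticket_id=14: severity='low' → outer ELSE → rest
ticket_id=15: severity='critical' → inner[ELSE] → skip
ticket_id=16: severity='critical' → inner[reopens < 3] → tier2

rest, rest, tier2, flag, rest, rest, rest, rest, rest, rest, rest, skip, tier2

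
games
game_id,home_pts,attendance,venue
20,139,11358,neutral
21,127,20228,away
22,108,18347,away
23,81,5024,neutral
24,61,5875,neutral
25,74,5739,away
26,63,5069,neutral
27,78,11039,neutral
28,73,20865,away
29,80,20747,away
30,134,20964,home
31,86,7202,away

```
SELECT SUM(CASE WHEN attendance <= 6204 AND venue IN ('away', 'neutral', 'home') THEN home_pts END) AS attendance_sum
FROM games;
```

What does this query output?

279

game_id=20: ✗
game_id=21: ✗
game_id=22: ✗
game_id=23: ✓ → 81
game_id=24: ✓ → 61
game_id=25: ✓ → 74
game_id=26: ✓ → 63
game_id=27: ✗
game_id=28: ✗
game_id=29: ✗
game_id=30: ✗
game_id=31: ✗
attendance_sum = 81 + 61 + 74 + 63 = 279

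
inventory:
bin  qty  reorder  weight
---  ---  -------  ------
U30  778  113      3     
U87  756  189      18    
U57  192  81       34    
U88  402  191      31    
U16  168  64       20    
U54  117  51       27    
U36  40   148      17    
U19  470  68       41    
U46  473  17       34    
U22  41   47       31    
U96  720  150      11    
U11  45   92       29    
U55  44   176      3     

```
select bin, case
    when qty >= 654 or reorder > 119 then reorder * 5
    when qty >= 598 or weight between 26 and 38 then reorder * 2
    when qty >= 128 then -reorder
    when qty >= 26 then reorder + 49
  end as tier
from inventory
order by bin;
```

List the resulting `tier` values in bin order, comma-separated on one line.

bin=U11: qty >= 598 or weight between 26 and 38 → 184
bin=U16: qty >= 128 → -64
bin=U19: qty >= 128 → -68
bin=U22: qty >= 598 or weight between 26 and 38 → 94
bin=U30: qty >= 654 or reorder > 119 → 565
bin=U36: qty >= 654 or reorder > 119 → 740
bin=U46: qty >= 598 or weight between 26 and 38 → 34
bin=U54: qty >= 598 or weight between 26 and 38 → 102
bin=U55: qty >= 654 or reorder > 119 → 880
bin=U57: qty >= 598 or weight between 26 and 38 → 162
bin=U87: qty >= 654 or reorder > 119 → 945
bin=U88: qty >= 654 or reorder > 119 → 955
bin=U96: qty >= 654 or reorder > 119 → 750

184, -64, -68, 94, 565, 740, 34, 102, 880, 162, 945, 955, 750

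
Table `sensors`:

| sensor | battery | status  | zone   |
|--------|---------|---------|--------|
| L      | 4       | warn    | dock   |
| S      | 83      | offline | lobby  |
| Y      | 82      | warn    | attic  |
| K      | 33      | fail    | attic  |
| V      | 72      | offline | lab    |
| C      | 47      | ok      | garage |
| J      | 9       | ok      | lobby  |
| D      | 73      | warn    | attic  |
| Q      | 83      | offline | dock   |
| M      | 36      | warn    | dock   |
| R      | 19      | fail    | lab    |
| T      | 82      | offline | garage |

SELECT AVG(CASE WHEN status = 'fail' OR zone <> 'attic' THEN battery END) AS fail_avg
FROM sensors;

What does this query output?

46.8

sensor=L: ✓ → 4
sensor=S: ✓ → 83
sensor=Y: ✗
sensor=K: ✓ → 33
sensor=V: ✓ → 72
sensor=C: ✓ → 47
sensor=J: ✓ → 9
sensor=D: ✗
sensor=Q: ✓ → 83
sensor=M: ✓ → 36
sensor=R: ✓ → 19
sensor=T: ✓ → 82
fail_avg = (4 + 83 + 33 + 72 + 47 + 9 + 83 + 36 + 19 + 82) / 10 = 46.8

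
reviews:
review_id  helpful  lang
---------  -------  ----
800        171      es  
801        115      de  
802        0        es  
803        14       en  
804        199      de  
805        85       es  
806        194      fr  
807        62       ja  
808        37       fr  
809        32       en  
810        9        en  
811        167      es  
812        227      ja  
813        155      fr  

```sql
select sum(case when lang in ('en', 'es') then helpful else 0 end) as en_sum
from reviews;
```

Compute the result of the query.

478

review_id=800: ✓ → 171
review_id=801: ✗
review_id=802: ✓ → 0
review_id=803: ✓ → 14
review_id=804: ✗
review_id=805: ✓ → 85
review_id=806: ✗
review_id=807: ✗
review_id=808: ✗
review_id=809: ✓ → 32
review_id=810: ✓ → 9
review_id=811: ✓ → 167
review_id=812: ✗
review_id=813: ✗
en_sum = 171 + 14 + 85 + 32 + 9 + 167 = 478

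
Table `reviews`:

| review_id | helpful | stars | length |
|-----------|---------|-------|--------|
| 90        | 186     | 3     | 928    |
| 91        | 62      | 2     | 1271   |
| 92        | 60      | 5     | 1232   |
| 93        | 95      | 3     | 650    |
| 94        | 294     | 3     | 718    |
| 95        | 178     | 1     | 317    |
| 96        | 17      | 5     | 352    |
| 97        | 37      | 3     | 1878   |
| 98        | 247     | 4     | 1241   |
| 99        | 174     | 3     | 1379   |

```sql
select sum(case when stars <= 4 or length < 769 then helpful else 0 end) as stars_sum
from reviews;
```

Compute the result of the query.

1290

review_id=90: ✓ → 186
review_id=91: ✓ → 62
review_id=92: ✗
review_id=93: ✓ → 95
review_id=94: ✓ → 294
review_id=95: ✓ → 178
review_id=96: ✓ → 17
review_id=97: ✓ → 37
review_id=98: ✓ → 247
review_id=99: ✓ → 174
stars_sum = 186 + 62 + 95 + 294 + 178 + 17 + 37 + 247 + 174 = 1290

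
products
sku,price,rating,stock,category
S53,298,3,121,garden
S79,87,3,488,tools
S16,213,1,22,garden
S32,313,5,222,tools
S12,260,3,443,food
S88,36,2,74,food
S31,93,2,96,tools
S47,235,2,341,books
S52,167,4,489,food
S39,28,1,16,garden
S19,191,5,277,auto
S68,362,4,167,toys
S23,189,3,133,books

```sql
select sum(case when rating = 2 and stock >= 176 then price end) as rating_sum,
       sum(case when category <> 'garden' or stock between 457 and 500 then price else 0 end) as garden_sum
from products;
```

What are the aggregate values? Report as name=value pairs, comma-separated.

[rating_sum: rating = 2 and stock >= 176]
sku=S53: ✗
sku=S79: ✗
sku=S16: ✗
sku=S32: ✗
sku=S12: ✗
sku=S88: ✗
sku=S31: ✗
sku=S47: ✓ → 235
sku=S52: ✗
sku=S39: ✗
sku=S19: ✗
sku=S68: ✗
sku=S23: ✗
rating_sum = 235
—
[garden_sum: category <> 'garden' or stock between 457 and 500]
sku=S53: ✗
sku=S79: ✓ → 87
sku=S16: ✗
sku=S32: ✓ → 313
sku=S12: ✓ → 260
sku=S88: ✓ → 36
sku=S31: ✓ → 93
sku=S47: ✓ → 235
sku=S52: ✓ → 167
sku=S39: ✗
sku=S19: ✓ → 191
sku=S68: ✓ → 362
sku=S23: ✓ → 189
garden_sum = 87 + 313 + 260 + 36 + 93 + 235 + 167 + 191 + 362 + 189 = 1933

rating_sum=235, garden_sum=1933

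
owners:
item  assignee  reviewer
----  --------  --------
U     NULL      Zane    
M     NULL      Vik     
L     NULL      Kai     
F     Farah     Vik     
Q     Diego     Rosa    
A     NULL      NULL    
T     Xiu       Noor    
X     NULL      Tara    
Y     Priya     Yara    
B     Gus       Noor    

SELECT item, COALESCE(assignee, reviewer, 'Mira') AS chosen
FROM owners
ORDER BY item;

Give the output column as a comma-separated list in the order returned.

Mira, Gus, Farah, Kai, Vik, Diego, Xiu, Zane, Tara, Priya

item=A: assignee=NULL, reviewer=NULL, → literal Mira → Mira
item=B: assignee=Gus → Gus
item=F: assignee=Farah → Farah
item=L: assignee=NULL, reviewer=Kai → Kai
item=M: assignee=NULL, reviewer=Vik → Vik
item=Q: assignee=Diego → Diego
item=T: assignee=Xiu → Xiu
item=U: assignee=NULL, reviewer=Zane → Zane
item=X: assignee=NULL, reviewer=Tara → Tara
item=Y: assignee=Priya → Priya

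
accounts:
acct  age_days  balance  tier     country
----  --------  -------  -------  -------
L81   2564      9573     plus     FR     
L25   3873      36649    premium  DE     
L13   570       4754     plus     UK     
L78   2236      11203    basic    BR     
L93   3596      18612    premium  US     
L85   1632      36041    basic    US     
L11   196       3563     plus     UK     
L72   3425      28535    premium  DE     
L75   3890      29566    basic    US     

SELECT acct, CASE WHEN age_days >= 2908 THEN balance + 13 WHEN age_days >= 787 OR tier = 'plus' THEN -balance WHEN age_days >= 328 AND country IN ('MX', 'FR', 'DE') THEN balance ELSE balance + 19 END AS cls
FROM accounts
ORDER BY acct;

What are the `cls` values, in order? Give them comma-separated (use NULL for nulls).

acct=L11: age_days >= 787 OR tier = 'plus' → -3563
acct=L13: age_days >= 787 OR tier = 'plus' → -4754
acct=L25: age_days >= 2908 → 36662
acct=L72: age_days >= 2908 → 28548
acct=L75: age_days >= 2908 → 29579
acct=L78: age_days >= 787 OR tier = 'plus' → -11203
acct=L81: age_days >= 787 OR tier = 'plus' → -9573
acct=L85: age_days >= 787 OR tier = 'plus' → -36041
acct=L93: age_days >= 2908 → 18625

-3563, -4754, 36662, 28548, 29579, -11203, -9573, -36041, 18625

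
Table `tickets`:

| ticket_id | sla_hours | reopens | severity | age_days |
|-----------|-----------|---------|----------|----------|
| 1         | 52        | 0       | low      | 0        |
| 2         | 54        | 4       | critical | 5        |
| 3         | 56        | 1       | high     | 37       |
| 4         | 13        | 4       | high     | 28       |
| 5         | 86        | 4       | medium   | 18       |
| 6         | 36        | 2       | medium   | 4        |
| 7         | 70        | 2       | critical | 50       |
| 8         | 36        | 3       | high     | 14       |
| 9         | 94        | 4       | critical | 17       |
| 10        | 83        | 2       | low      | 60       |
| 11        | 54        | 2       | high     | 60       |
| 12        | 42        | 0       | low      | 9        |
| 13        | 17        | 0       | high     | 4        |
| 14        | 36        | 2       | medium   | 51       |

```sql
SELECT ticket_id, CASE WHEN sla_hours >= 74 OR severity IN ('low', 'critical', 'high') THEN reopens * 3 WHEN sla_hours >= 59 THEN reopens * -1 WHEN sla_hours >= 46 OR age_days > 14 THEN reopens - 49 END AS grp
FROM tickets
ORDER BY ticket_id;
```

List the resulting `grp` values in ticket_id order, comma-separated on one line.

ticket_id=1: sla_hours >= 74 OR severity IN ('low', 'critical', 'high') → 0
ticket_id=2: sla_hours >= 74 OR severity IN ('low', 'critical', 'high') → 12
ticket_id=3: sla_hours >= 74 OR severity IN ('low', 'critical', 'high') → 3
ticket_id=4: sla_hours >= 74 OR severity IN ('low', 'critical', 'high') → 12
ticket_id=5: sla_hours >= 74 OR severity IN ('low', 'critical', 'high') → 12
ticket_id=6: (no match → NULL) → NULL
ticket_id=7: sla_hours >= 74 OR severity IN ('low', 'critical', 'high') → 6
ticket_id=8: sla_hours >= 74 OR severity IN ('low', 'critical', 'high') → 9
ticket_id=9: sla_hours >= 74 OR severity IN ('low', 'critical', 'high') → 12
ticket_id=10: sla_hours >= 74 OR severity IN ('low', 'critical', 'high') → 6
ticket_id=11: sla_hours >= 74 OR severity IN ('low', 'critical', 'high') → 6
ticket_id=12: sla_hours >= 74 OR severity IN ('low', 'critical', 'high') → 0
ticket_id=13: sla_hours >= 74 OR severity IN ('low', 'critical', 'high') → 0
ticket_id=14: sla_hours >= 46 OR age_days > 14 → -47

0, 12, 3, 12, 12, NULL, 6, 9, 12, 6, 6, 0, 0, -47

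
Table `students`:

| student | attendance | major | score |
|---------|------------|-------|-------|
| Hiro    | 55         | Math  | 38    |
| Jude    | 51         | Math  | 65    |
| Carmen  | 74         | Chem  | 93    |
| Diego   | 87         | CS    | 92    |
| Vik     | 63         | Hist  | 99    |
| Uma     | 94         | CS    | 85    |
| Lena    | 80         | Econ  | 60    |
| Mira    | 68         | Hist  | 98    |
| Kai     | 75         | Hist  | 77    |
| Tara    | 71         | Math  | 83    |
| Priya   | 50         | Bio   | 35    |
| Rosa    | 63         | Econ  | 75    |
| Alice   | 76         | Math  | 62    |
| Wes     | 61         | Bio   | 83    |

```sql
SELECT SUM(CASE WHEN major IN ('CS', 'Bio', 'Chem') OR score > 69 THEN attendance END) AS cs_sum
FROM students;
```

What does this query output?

student=Hiro: ✗
student=Jude: ✗
student=Carmen: ✓ → 74
student=Diego: ✓ → 87
student=Vik: ✓ → 63
student=Uma: ✓ → 94
student=Lena: ✗
student=Mira: ✓ → 68
student=Kai: ✓ → 75
student=Tara: ✓ → 71
student=Priya: ✓ → 50
student=Rosa: ✓ → 63
student=Alice: ✗
student=Wes: ✓ → 61
cs_sum = 74 + 87 + 63 + 94 + 68 + 75 + 71 + 50 + 63 + 61 = 706

706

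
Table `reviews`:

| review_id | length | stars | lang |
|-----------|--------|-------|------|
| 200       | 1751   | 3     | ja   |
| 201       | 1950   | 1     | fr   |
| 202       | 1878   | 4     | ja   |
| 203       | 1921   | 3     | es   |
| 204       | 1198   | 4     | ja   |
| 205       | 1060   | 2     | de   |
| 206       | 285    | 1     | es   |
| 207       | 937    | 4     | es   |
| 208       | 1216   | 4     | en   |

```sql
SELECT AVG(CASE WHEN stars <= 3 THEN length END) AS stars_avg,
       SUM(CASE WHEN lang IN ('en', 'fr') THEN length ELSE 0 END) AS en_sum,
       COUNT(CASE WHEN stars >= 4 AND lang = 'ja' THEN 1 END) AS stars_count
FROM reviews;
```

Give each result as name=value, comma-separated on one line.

[stars_avg: stars <= 3]
review_id=200: ✓ → 1751
review_id=201: ✓ → 1950
review_id=202: ✗
review_id=203: ✓ → 1921
review_id=204: ✗
review_id=205: ✓ → 1060
review_id=206: ✓ → 285
review_id=207: ✗
review_id=208: ✗
stars_avg = (1751 + 1950 + 1921 + 1060 + 285) / 5 = 1393.4
—
[en_sum: lang IN ('en', 'fr')]
review_id=200: ✗
review_id=201: ✓ → 1950
review_id=202: ✗
review_id=203: ✗
review_id=204: ✗
review_id=205: ✗
review_id=206: ✗
review_id=207: ✗
review_id=208: ✓ → 1216
en_sum = 1950 + 1216 = 3166
—
[stars_count: stars >= 4 AND lang = 'ja']
review_id=200: ✗
review_id=201: ✗
review_id=202: ✓ → 1
review_id=203: ✗
review_id=204: ✓ → 1
review_id=205: ✗
review_id=206: ✗
review_id=207: ✗
review_id=208: ✗
stars_count = COUNT(1, 1) = 2

stars_avg=1393.4, en_sum=3166, stars_count=2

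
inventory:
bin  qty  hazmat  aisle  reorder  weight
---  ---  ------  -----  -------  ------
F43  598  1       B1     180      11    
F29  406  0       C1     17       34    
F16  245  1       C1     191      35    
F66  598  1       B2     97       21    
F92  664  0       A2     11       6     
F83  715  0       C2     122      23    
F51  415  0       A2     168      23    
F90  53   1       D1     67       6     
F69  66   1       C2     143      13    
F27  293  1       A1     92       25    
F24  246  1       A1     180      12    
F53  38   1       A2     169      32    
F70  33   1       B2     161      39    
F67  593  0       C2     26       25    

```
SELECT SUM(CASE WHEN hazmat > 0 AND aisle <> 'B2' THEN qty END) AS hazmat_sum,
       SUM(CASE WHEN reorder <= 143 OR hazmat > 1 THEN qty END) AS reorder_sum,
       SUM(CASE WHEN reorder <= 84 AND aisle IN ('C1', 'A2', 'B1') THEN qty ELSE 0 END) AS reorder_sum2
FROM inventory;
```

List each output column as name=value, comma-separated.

hazmat_sum=1539, reorder_sum=3388, reorder_sum2=1070

[hazmat_sum: hazmat > 0 AND aisle <> 'B2']
bin=F43: ✓ → 598
bin=F29: ✗
bin=F16: ✓ → 245
bin=F66: ✗
bin=F92: ✗
bin=F83: ✗
bin=F51: ✗
bin=F90: ✓ → 53
bin=F69: ✓ → 66
bin=F27: ✓ → 293
bin=F24: ✓ → 246
bin=F53: ✓ → 38
bin=F70: ✗
bin=F67: ✗
hazmat_sum = 598 + 245 + 53 + 66 + 293 + 246 + 38 = 1539
—
[reorder_sum: reorder <= 143 OR hazmat > 1]
bin=F43: ✗
bin=F29: ✓ → 406
bin=F16: ✗
bin=F66: ✓ → 598
bin=F92: ✓ → 664
bin=F83: ✓ → 715
bin=F51: ✗
bin=F90: ✓ → 53
bin=F69: ✓ → 66
bin=F27: ✓ → 293
bin=F24: ✗
bin=F53: ✗
bin=F70: ✗
bin=F67: ✓ → 593
reorder_sum = 406 + 598 + 664 + 715 + 53 + 66 + 293 + 593 = 3388
—
[reorder_sum2: reorder <= 84 AND aisle IN ('C1', 'A2', 'B1')]
bin=F43: ✗
bin=F29: ✓ → 406
bin=F16: ✗
bin=F66: ✗
bin=F92: ✓ → 664
bin=F83: ✗
bin=F51: ✗
bin=F90: ✗
bin=F69: ✗
bin=F27: ✗
bin=F24: ✗
bin=F53: ✗
bin=F70: ✗
bin=F67: ✗
reorder_sum2 = 406 + 664 = 1070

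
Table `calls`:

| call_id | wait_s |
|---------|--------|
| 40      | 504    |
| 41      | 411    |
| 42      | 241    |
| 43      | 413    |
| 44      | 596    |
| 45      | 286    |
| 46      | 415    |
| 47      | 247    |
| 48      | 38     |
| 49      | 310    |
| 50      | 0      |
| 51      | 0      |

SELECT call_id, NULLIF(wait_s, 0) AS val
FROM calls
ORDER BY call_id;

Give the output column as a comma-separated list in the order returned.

504, 411, 241, 413, 596, 286, 415, 247, 38, 310, NULL, NULL

call_id=40: wait_s=504 vs 0: differ → 504
call_id=41: wait_s=411 vs 0: differ → 411
call_id=42: wait_s=241 vs 0: differ → 241
call_id=43: wait_s=413 vs 0: differ → 413
call_id=44: wait_s=596 vs 0: differ → 596
call_id=45: wait_s=286 vs 0: differ → 286
call_id=46: wait_s=415 vs 0: differ → 415
call_id=47: wait_s=247 vs 0: differ → 247
call_id=48: wait_s=38 vs 0: differ → 38
call_id=49: wait_s=310 vs 0: differ → 310
call_id=50: wait_s=0 vs 0: equal → NULL
call_id=51: wait_s=0 vs 0: equal → NULL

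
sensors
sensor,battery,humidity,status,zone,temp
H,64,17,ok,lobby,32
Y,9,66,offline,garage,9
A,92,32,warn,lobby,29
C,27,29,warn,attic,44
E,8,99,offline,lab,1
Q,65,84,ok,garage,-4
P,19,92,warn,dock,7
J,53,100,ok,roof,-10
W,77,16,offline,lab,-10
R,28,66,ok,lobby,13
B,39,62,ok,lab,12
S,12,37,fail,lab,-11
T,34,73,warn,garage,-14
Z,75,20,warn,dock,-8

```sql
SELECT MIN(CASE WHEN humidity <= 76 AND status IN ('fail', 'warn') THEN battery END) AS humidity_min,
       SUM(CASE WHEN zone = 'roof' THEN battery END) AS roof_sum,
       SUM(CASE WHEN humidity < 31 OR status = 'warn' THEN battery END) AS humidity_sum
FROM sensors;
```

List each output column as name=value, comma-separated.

[humidity_min: humidity <= 76 AND status IN ('fail', 'warn')]
sensor=H: ✗
sensor=Y: ✗
sensor=A: ✓ → 92
sensor=C: ✓ → 27
sensor=E: ✗
sensor=Q: ✗
sensor=P: ✗
sensor=J: ✗
sensor=W: ✗
sensor=R: ✗
sensor=B: ✗
sensor=S: ✓ → 12
sensor=T: ✓ → 34
sensor=Z: ✓ → 75
humidity_min = MIN(92, 27, 12, 34, 75) = 12
—
[roof_sum: zone = 'roof']
sensor=H: ✗
sensor=Y: ✗
sensor=A: ✗
sensor=C: ✗
sensor=E: ✗
sensor=Q: ✗
sensor=P: ✗
sensor=J: ✓ → 53
sensor=W: ✗
sensor=R: ✗
sensor=B: ✗
sensor=S: ✗
sensor=T: ✗
sensor=Z: ✗
roof_sum = 53
—
[humidity_sum: humidity < 31 OR status = 'warn']
sensor=H: ✓ → 64
sensor=Y: ✗
sensor=A: ✓ → 92
sensor=C: ✓ → 27
sensor=E: ✗
sensor=Q: ✗
sensor=P: ✓ → 19
sensor=J: ✗
sensor=W: ✓ → 77
sensor=R: ✗
sensor=B: ✗
sensor=S: ✗
sensor=T: ✓ → 34
sensor=Z: ✓ → 75
humidity_sum = 64 + 92 + 27 + 19 + 77 + 34 + 75 = 388

humidity_min=12, roof_sum=53, humidity_sum=388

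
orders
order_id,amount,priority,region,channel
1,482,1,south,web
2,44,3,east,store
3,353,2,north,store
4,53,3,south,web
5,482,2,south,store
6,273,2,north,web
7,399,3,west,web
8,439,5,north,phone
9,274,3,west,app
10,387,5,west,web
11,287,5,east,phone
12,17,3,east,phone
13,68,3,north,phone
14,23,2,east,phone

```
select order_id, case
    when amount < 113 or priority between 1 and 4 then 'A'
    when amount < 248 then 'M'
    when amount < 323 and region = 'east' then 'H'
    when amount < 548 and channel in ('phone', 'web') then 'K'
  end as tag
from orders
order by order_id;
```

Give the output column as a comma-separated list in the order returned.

order_id=1: amount < 113 or priority between 1 and 4 → A
order_id=2: amount < 113 or priority between 1 and 4 → A
order_id=3: amount < 113 or priority between 1 and 4 → A
order_id=4: amount < 113 or priority between 1 and 4 → A
order_id=5: amount < 113 or priority between 1 and 4 → A
order_id=6: amount < 113 or priority between 1 and 4 → A
order_id=7: amount < 113 or priority between 1 and 4 → A
order_id=8: amount < 548 and channel in ('phone', 'web') → K
order_id=9: amount < 113 or priority between 1 and 4 → A
order_id=10: amount < 548 and channel in ('phone', 'web') → K
order_id=11: amount < 323 and region = 'east' → H
order_id=12: amount < 113 or priority between 1 and 4 → A
order_id=13: amount < 113 or priority between 1 and 4 → A
order_id=14: amount < 113 or priority between 1 and 4 → A

A, A, A, A, A, A, A, K, A, K, H, A, A, A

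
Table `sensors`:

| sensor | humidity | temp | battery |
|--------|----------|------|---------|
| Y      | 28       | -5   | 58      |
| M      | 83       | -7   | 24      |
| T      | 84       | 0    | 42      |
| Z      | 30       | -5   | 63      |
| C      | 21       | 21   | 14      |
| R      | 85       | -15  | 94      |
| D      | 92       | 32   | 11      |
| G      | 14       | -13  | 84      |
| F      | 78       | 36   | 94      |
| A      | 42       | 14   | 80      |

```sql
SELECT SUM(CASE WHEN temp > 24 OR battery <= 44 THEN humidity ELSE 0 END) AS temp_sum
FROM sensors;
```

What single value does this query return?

sensor=Y: ✗
sensor=M: ✓ → 83
sensor=T: ✓ → 84
sensor=Z: ✗
sensor=C: ✓ → 21
sensor=R: ✗
sensor=D: ✓ → 92
sensor=G: ✗
sensor=F: ✓ → 78
sensor=A: ✗
temp_sum = 83 + 84 + 21 + 92 + 78 = 358

358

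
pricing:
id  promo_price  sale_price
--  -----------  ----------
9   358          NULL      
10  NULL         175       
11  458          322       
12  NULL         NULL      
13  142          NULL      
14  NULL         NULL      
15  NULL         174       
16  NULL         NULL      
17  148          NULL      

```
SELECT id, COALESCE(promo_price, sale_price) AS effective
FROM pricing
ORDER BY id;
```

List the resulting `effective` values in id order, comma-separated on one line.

358, 175, 458, NULL, 142, NULL, 174, NULL, 148

id=9: promo_price=358 → 358
id=10: promo_price=NULL, sale_price=175 → 175
id=11: promo_price=458 → 458
id=12: promo_price=NULL, sale_price=NULL (all NULL) → NULL
id=13: promo_price=142 → 142
id=14: promo_price=NULL, sale_price=NULL (all NULL) → NULL
id=15: promo_price=NULL, sale_price=174 → 174
id=16: promo_price=NULL, sale_price=NULL (all NULL) → NULL
id=17: promo_price=148 → 148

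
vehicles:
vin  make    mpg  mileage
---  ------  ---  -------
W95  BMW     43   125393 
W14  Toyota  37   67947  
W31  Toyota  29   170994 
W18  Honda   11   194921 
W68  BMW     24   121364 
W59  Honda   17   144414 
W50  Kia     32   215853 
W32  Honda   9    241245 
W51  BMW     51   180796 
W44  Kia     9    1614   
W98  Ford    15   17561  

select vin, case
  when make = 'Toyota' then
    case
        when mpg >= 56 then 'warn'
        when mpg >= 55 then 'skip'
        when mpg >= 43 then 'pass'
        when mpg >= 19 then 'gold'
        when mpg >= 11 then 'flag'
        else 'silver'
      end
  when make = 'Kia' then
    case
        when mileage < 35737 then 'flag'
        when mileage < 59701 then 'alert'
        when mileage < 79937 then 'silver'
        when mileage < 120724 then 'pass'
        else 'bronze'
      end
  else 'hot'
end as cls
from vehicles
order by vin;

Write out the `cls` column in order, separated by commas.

gold, hot, gold, hot, flag, bronze, hot, hot, hot, hot, hot

vin=W14: make='Toyota' → inner[mpg >= 19] → gold
vin=W18: make='Honda' → outer ELSE → hot
vin=W31: make='Toyota' → inner[mpg >= 19] → gold
vin=W32: make='Honda' → outer ELSE → hot
vin=W44: make='Kia' → inner[mileage < 35737] → flag
vin=W50: make='Kia' → inner[ELSE] → bronze
vin=W51: make='BMW' → outer ELSE → hot
vin=W59: make='Honda' → outer ELSE → hot
vin=W68: make='BMW' → outer ELSE → hot
vin=W95: make='BMW' → outer ELSE → hot
vin=W98: make='Ford' → outer ELSE → hot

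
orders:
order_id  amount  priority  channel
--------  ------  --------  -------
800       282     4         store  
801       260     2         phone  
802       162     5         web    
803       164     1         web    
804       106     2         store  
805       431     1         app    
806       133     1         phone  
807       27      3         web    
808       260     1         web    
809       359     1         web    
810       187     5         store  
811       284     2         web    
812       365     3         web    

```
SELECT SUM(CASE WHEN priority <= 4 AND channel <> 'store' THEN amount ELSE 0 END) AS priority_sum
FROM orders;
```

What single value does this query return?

2283

order_id=800: ✗
order_id=801: ✓ → 260
order_id=802: ✗
order_id=803: ✓ → 164
order_id=804: ✗
order_id=805: ✓ → 431
order_id=806: ✓ → 133
order_id=807: ✓ → 27
order_id=808: ✓ → 260
order_id=809: ✓ → 359
order_id=810: ✗
order_id=811: ✓ → 284
order_id=812: ✓ → 365
priority_sum = 260 + 164 + 431 + 133 + 27 + 260 + 359 + 284 + 365 = 2283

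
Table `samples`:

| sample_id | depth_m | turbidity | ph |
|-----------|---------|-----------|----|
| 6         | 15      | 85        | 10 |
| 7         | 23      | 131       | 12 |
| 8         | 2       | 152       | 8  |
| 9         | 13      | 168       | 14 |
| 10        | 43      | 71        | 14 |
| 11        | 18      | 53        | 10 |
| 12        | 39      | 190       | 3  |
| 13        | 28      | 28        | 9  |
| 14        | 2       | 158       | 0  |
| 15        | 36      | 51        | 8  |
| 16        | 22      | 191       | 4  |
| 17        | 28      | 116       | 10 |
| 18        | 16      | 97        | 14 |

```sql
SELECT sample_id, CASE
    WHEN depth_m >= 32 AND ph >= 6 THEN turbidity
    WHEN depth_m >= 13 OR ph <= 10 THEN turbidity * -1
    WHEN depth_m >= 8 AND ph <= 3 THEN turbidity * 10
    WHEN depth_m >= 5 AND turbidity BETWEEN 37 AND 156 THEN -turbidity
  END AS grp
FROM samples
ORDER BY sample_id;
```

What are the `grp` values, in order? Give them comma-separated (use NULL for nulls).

-85, -131, -152, -168, 71, -53, -190, -28, -158, 51, -191, -116, -97

sample_id=6: depth_m >= 13 OR ph <= 10 → -85
sample_id=7: depth_m >= 13 OR ph <= 10 → -131
sample_id=8: depth_m >= 13 OR ph <= 10 → -152
sample_id=9: depth_m >= 13 OR ph <= 10 → -168
sample_id=10: depth_m >= 32 AND ph >= 6 → 71
sample_id=11: depth_m >= 13 OR ph <= 10 → -53
sample_id=12: depth_m >= 13 OR ph <= 10 → -190
sample_id=13: depth_m >= 13 OR ph <= 10 → -28
sample_id=14: depth_m >= 13 OR ph <= 10 → -158
sample_id=15: depth_m >= 32 AND ph >= 6 → 51
sample_id=16: depth_m >= 13 OR ph <= 10 → -191
sample_id=17: depth_m >= 13 OR ph <= 10 → -116
sample_id=18: depth_m >= 13 OR ph <= 10 → -97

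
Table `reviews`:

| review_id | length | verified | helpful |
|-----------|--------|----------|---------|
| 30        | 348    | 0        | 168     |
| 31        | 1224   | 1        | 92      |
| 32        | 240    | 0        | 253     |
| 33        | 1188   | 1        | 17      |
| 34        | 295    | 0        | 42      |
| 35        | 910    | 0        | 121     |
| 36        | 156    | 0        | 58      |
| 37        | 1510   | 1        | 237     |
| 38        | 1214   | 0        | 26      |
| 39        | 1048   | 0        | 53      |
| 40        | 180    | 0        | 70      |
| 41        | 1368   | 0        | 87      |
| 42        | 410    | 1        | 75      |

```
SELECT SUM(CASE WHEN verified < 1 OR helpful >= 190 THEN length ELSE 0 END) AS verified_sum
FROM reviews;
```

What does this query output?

7269

review_id=30: ✓ → 348
review_id=31: ✗
review_id=32: ✓ → 240
review_id=33: ✗
review_id=34: ✓ → 295
review_id=35: ✓ → 910
review_id=36: ✓ → 156
review_id=37: ✓ → 1510
review_id=38: ✓ → 1214
review_id=39: ✓ → 1048
review_id=40: ✓ → 180
review_id=41: ✓ → 1368
review_id=42: ✗
verified_sum = 348 + 240 + 295 + 910 + 156 + 1510 + 1214 + 1048 + 180 + 1368 = 7269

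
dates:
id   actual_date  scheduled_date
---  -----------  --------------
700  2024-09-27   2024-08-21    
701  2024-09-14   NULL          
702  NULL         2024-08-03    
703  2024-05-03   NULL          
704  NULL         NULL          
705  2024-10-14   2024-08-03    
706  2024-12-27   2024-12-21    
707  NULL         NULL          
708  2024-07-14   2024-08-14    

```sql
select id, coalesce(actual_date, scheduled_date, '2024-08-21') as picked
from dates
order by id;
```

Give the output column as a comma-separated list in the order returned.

id=700: actual_date=2024-09-27 → 2024-09-27
id=701: actual_date=2024-09-14 → 2024-09-14
id=702: actual_date=NULL, scheduled_date=2024-08-03 → 2024-08-03
id=703: actual_date=2024-05-03 → 2024-05-03
id=704: actual_date=NULL, scheduled_date=NULL, → literal 2024-08-21 → 2024-08-21
id=705: actual_date=2024-10-14 → 2024-10-14
id=706: actual_date=2024-12-27 → 2024-12-27
id=707: actual_date=NULL, scheduled_date=NULL, → literal 2024-08-21 → 2024-08-21
id=708: actual_date=2024-07-14 → 2024-07-14

2024-09-27, 2024-09-14, 2024-08-03, 2024-05-03, 2024-08-21, 2024-10-14, 2024-12-27, 2024-08-21, 2024-07-14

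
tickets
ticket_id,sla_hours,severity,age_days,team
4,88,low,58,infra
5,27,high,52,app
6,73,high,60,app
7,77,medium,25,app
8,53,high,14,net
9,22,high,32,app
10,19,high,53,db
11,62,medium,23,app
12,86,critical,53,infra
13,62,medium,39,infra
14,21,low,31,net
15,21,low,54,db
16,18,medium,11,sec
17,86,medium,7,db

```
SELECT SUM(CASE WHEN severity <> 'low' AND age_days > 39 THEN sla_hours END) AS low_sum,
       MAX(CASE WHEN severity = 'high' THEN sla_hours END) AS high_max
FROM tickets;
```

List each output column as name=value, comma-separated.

[low_sum: severity <> 'low' AND age_days > 39]
ticket_id=4: ✗
ticket_id=5: ✓ → 27
ticket_id=6: ✓ → 73
ticket_id=7: ✗
ticket_id=8: ✗
ticket_id=9: ✗
ticket_id=10: ✓ → 19
ticket_id=11: ✗
ticket_id=12: ✓ → 86
ticket_id=13: ✗
ticket_id=14: ✗
ticket_id=15: ✗
ticket_id=16: ✗
ticket_id=17: ✗
low_sum = 27 + 73 + 19 + 86 = 205
—
[high_max: severity = 'high']
ticket_id=4: ✗
ticket_id=5: ✓ → 27
ticket_id=6: ✓ → 73
ticket_id=7: ✗
ticket_id=8: ✓ → 53
ticket_id=9: ✓ → 22
ticket_id=10: ✓ → 19
ticket_id=11: ✗
ticket_id=12: ✗
ticket_id=13: ✗
ticket_id=14: ✗
ticket_id=15: ✗
ticket_id=16: ✗
ticket_id=17: ✗
high_max = MAX(27, 73, 53, 22, 19) = 73

low_sum=205, high_max=73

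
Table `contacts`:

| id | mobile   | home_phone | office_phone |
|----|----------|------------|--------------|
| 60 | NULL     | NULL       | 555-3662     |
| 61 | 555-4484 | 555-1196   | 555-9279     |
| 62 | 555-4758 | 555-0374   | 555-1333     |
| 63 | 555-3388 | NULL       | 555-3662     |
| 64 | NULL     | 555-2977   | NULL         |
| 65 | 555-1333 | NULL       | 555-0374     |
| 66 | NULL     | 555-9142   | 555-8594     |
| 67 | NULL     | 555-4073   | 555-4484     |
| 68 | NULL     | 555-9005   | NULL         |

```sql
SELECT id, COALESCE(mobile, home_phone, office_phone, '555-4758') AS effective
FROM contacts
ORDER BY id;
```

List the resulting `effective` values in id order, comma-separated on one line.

id=60: mobile=NULL, home_phone=NULL, office_phone=555-3662 → 555-3662
id=61: mobile=555-4484 → 555-4484
id=62: mobile=555-4758 → 555-4758
id=63: mobile=555-3388 → 555-3388
id=64: mobile=NULL, home_phone=555-2977 → 555-2977
id=65: mobile=555-1333 → 555-1333
id=66: mobile=NULL, home_phone=555-9142 → 555-9142
id=67: mobile=NULL, home_phone=555-4073 → 555-4073
id=68: mobile=NULL, home_phone=555-9005 → 555-9005

555-3662, 555-4484, 555-4758, 555-3388, 555-2977, 555-1333, 555-9142, 555-4073, 555-9005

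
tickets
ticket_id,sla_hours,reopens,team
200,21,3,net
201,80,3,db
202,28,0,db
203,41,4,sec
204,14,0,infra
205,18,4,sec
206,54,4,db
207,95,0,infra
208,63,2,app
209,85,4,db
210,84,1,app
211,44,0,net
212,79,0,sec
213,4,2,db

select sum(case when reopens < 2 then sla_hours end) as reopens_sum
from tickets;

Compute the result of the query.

344

ticket_id=200: ✗
ticket_id=201: ✗
ticket_id=202: ✓ → 28
ticket_id=203: ✗
ticket_id=204: ✓ → 14
ticket_id=205: ✗
ticket_id=206: ✗
ticket_id=207: ✓ → 95
ticket_id=208: ✗
ticket_id=209: ✗
ticket_id=210: ✓ → 84
ticket_id=211: ✓ → 44
ticket_id=212: ✓ → 79
ticket_id=213: ✗
reopens_sum = 28 + 14 + 95 + 84 + 44 + 79 = 344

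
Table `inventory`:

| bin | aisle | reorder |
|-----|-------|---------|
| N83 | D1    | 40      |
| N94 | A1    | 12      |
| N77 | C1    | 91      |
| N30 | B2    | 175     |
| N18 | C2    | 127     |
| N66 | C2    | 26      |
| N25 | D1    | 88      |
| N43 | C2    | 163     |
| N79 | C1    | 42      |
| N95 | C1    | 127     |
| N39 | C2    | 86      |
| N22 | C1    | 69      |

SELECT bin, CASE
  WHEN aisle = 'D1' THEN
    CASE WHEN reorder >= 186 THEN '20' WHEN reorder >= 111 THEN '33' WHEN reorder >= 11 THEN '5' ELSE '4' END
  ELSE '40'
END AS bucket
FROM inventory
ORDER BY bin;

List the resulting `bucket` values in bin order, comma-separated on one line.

40, 40, 5, 40, 40, 40, 40, 40, 40, 5, 40, 40

bin=N18: aisle='C2' → outer ELSE → 40
bin=N22: aisle='C1' → outer ELSE → 40
bin=N25: aisle='D1' → inner[reorder >= 11] → 5
bin=N30: aisle='B2' → outer ELSE → 40
bin=N39: aisle='C2' → outer ELSE → 40
bin=N43: aisle='C2' → outer ELSE → 40
bin=N66: aisle='C2' → outer ELSE → 40
bin=N77: aisle='C1' → outer ELSE → 40
bin=N79: aisle='C1' → outer ELSE → 40
bin=N83: aisle='D1' → inner[reorder >= 11] → 5
bin=N94: aisle='A1' → outer ELSE → 40
bin=N95: aisle='C1' → outer ELSE → 40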